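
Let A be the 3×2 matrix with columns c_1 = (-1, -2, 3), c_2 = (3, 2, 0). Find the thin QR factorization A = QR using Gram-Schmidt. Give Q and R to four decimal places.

Q = [[-0.2673, 0.8111], [-0.5345, 0.3244], [0.8018, 0.4867]], R = [[3.7417, -1.8708], [0.0000, 3.0822]]

c_1 = (-1, -2, 3); ‖c_1‖ = 3.7417, so e_1 = (-0.2673, -0.5345, 0.8018).
e_1·c_2 = (-0.2673)·3 + (-0.5345)·2 + 0.8018·0 = -1.8708.
u_2 = c_2 + 1.8708·e_1 = (2.5000, 1.0000, 1.5000).
‖u_2‖ = 3.0822, so e_2 = (0.8111, 0.3244, 0.4867).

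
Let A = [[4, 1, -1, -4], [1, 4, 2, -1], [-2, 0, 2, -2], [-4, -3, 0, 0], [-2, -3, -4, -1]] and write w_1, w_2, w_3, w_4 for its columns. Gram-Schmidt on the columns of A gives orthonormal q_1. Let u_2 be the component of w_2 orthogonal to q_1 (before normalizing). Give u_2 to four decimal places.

w_1 = (4, 1, -2, -4, -2); ‖w_1‖ = 6.4031, so q_1 = (0.6247, 0.1562, -0.3123, -0.6247, -0.3123).
q_1·w_2 = 0.6247·1 + 0.1562·4 + (-0.3123)·0 + (-0.6247)·(-3) + (-0.3123)·(-3) = 4.0605.
u_2 = w_2 − 4.0605·q_1 = (-1.5366, 3.3659, 1.2683, -0.4634, -1.7317).

u_2 = (-1.5366, 3.3659, 1.2683, -0.4634, -1.7317)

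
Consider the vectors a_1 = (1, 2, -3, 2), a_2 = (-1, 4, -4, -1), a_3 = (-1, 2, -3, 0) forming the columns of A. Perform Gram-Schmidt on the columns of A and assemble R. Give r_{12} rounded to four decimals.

r_{12} = 4.0069

a_1 = (1, 2, -3, 2); ‖a_1‖ = 4.2426, so q_1 = (0.2357, 0.4714, -0.7071, 0.4714).
r_{12} = q_1·a_2 = 4.0069.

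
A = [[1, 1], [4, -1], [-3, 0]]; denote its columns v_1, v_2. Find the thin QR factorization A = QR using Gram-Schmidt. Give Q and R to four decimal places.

v_1 = (1, 4, -3); ‖v_1‖ = 5.0990, so e_1 = (0.1961, 0.7845, -0.5883).
e_1·v_2 = 0.1961·1 + 0.7845·(-1) + (-0.5883)·0 = -0.5883.
u_2 = v_2 + 0.5883·e_1 = (1.1154, -0.5385, -0.3462).
‖u_2‖ = 1.2860, so e_2 = (0.8673, -0.4187, -0.2692).

Q = [[0.1961, 0.8673], [0.7845, -0.4187], [-0.5883, -0.2692]], R = [[5.0990, -0.5883], [0.0000, 1.2860]]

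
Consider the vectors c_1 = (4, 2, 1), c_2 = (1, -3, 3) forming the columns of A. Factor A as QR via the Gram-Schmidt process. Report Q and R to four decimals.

e_1 = c_1/‖c_1‖ = (4, 2, 1)/4.5826 = (0.8729, 0.4364, 0.2182).
r_{12} = e_1·c_2 = 0.2182.
u_2 = c_2 − 0.2182·e_1 = (0.8095, -3.0952, 2.9524).
‖u_2‖ = 4.3534, so e_2 = (0.1860, -0.7110, 0.6782).

Q = [[0.8729, 0.1860], [0.4364, -0.7110], [0.2182, 0.6782]], R = [[4.5826, 0.2182], [0.0000, 4.3534]]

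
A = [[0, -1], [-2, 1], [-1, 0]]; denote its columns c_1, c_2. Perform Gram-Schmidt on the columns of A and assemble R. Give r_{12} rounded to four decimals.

r_{12} = -0.8944

c_1 = (0, -2, -1); ‖c_1‖ = 2.2361, so q_1 = (0.0000, -0.8944, -0.4472).
r_{12} = q_1·c_2 = -0.8944.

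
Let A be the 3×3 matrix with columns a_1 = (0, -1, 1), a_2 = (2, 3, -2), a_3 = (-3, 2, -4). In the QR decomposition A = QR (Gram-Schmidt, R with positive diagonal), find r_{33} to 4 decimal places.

a_1 = (0, -1, 1); ‖a_1‖ = 1.4142, so q_1 = (0.0000, -0.7071, 0.7071).
q_1·a_2 = 0.0000·2 + (-0.7071)·3 + 0.7071·(-2) = -3.5355.
u_2 = a_2 + 3.5355·q_1 = (2.0000, 0.5000, 0.5000).
‖u_2‖ = 2.1213, so q_2 = (0.9428, 0.2357, 0.2357).
q_1·a_3 = 0.0000·(-3) + (-0.7071)·2 + 0.7071·(-4) = -4.2426; q_2·a_3 = 0.9428·(-3) + 0.2357·2 + 0.2357·(-4) = -3.2998.
u_3 = a_3 + 4.2426·q_1 + 3.2998·q_2 = (0.1111, -0.2222, -0.2222).
r_{33} = ‖u_3‖ = 0.3333.

r_{33} = 0.3333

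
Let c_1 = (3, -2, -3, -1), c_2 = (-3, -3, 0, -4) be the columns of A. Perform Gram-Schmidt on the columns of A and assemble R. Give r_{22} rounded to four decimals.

c_1 = (3, -2, -3, -1); ‖c_1‖ = 4.7958, so e_1 = (0.6255, -0.4170, -0.6255, -0.2085).
e_1·c_2 = 0.6255·(-3) + (-0.4170)·(-3) + (-0.6255)·0 + (-0.2085)·(-4) = 0.2085.
u_2 = c_2 − 0.2085·e_1 = (-3.1304, -2.9130, 0.1304, -3.9565).
r_{22} = ‖u_2‖ = 5.8272.

r_{22} = 5.8272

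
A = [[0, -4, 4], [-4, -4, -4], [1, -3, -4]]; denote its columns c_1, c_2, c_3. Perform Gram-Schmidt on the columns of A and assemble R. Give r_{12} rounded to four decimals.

r_{12} = 3.1530

c_1 = (0, -4, 1); ‖c_1‖ = 4.1231, so q_1 = (0.0000, -0.9701, 0.2425).
r_{12} = q_1·c_2 = 3.1530.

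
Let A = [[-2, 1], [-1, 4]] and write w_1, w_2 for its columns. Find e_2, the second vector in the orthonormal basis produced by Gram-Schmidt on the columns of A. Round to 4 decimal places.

e_2 = (-0.4472, 0.8944)

e_1 = w_1/‖w_1‖ = (-2, -1)/2.2361 = (-0.8944, -0.4472).
r_{12} = e_1·w_2 = -2.6833.
u_2 = w_2 + 2.6833·e_1 = (-1.4000, 2.8000).
‖u_2‖ = 3.1305, so e_2 = (-0.4472, 0.8944).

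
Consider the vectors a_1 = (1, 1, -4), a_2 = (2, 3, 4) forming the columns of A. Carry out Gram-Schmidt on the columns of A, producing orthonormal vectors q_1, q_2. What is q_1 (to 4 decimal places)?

q_1 = (0.2357, 0.2357, -0.9428)

q_1 = a_1/‖a_1‖ = (1, 1, -4)/4.2426 = (0.2357, 0.2357, -0.9428).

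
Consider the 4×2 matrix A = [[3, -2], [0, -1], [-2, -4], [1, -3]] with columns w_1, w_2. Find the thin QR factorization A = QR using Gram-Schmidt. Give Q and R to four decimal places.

Q = [[0.8018, -0.3264], [0.0000, -0.1828], [-0.5345, -0.7573], [0.2673, -0.5353]], R = [[3.7417, -0.2673], [0.0000, 5.4707]]

w_1 = (3, 0, -2, 1); ‖w_1‖ = 3.7417, so e_1 = (0.8018, 0.0000, -0.5345, 0.2673).
e_1·w_2 = 0.8018·(-2) + 0.0000·(-1) + (-0.5345)·(-4) + 0.2673·(-3) = -0.2673.
u_2 = w_2 + 0.2673·e_1 = (-1.7857, -1.0000, -4.1429, -2.9286).
‖u_2‖ = 5.4707, so e_2 = (-0.3264, -0.1828, -0.7573, -0.5353).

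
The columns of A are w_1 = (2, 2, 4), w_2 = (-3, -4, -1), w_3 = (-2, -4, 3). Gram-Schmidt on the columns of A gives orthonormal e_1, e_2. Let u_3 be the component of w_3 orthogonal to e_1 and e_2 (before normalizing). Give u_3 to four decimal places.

w_1 = (2, 2, 4); ‖w_1‖ = 4.8990, so e_1 = (0.4082, 0.4082, 0.8165).
e_1·w_2 = 0.4082·(-3) + 0.4082·(-4) + 0.8165·(-1) = -3.6742.
u_2 = w_2 + 3.6742·e_1 = (-1.5000, -2.5000, 2.0000).
‖u_2‖ = 3.5355, so e_2 = (-0.4243, -0.7071, 0.5657).
e_1·w_3 = 0.4082·(-2) + 0.4082·(-4) + 0.8165·3 = 0.0000; e_2·w_3 = (-0.4243)·(-2) + (-0.7071)·(-4) + 0.5657·3 = 5.3740.
u_3 = w_3 − 0.0000·e_1 − 5.3740·e_2 = (0.2800, -0.2000, -0.0400).

u_3 = (0.2800, -0.2000, -0.0400)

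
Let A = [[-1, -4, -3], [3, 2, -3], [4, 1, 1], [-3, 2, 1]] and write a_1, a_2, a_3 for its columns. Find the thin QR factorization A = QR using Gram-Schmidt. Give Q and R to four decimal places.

Q = [[-0.1690, -0.7835, -0.3872], [0.5071, 0.2730, -0.8167], [0.6761, 0.0178, 0.3981], [-0.5071, 0.5579, -0.1568]], R = [[5.9161, 1.3522, -0.8452], [0.0000, 4.8137, 2.1071], [0.0000, 0.0000, 3.8530]]

a_1 = (-1, 3, 4, -3); ‖a_1‖ = 5.9161, so q_1 = (-0.1690, 0.5071, 0.6761, -0.5071).
q_1·a_2 = (-0.1690)·(-4) + 0.5071·2 + 0.6761·1 + (-0.5071)·2 = 1.3522.
u_2 = a_2 − 1.3522·q_1 = (-3.7714, 1.3143, 0.0857, 2.6857).
‖u_2‖ = 4.8137, so q_2 = (-0.7835, 0.2730, 0.0178, 0.5579).
q_1·a_3 = (-0.1690)·(-3) + 0.5071·(-3) + 0.6761·1 + (-0.5071)·1 = -0.8452; q_2·a_3 = (-0.7835)·(-3) + 0.2730·(-3) + 0.0178·1 + 0.5579·1 = 2.1071.
u_3 = a_3 + 0.8452·q_1 − 2.1071·q_2 = (-1.4920, -3.1467, 1.5339, -0.6042).
‖u_3‖ = 3.8530, so q_3 = (-0.3872, -0.8167, 0.3981, -0.1568).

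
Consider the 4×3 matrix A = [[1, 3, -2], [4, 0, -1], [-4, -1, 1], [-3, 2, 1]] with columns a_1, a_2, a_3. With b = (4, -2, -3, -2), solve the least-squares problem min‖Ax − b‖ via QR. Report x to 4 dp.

x = (-0.3487, 0.0243, -2.2017)

a_1 = (1, 4, -4, -3); ‖a_1‖ = 6.4807, so e_1 = (0.1543, 0.6172, -0.6172, -0.4629).
e_1·a_2 = 0.1543·3 + 0.6172·0 + (-0.6172)·(-1) + (-0.4629)·2 = 0.1543.
u_2 = a_2 − 0.1543·e_1 = (2.9762, -0.0952, -0.9048, 2.0714).
‖u_2‖ = 3.7385, so e_2 = (0.7961, -0.0255, -0.2420, 0.5541).
e_1·a_3 = 0.1543·(-2) + 0.6172·(-1) + (-0.6172)·1 + (-0.4629)·1 = -2.0059; e_2·a_3 = 0.7961·(-2) + (-0.0255)·(-1) + (-0.2420)·1 + 0.5541·1 = -1.2546.
u_3 = a_3 + 2.0059·e_1 + 1.2546·e_2 = (-0.6917, 0.2061, -0.5417, 0.7666).
‖u_3‖ = 1.1841, so e_3 = (-0.5841, 0.1741, -0.4575, 0.6474).
Qᵀb = (2.1602, 2.8532, -2.6070).
Back-substitute: x_3 = -2.6070/1.1841 = -2.2017.
x_2 = (2.8532 + 1.2546·(-2.2017))/3.7385 = 0.0243.
x_1 = (2.1602 − 0.1543·0.0243 + 2.0059·(-2.2017))/6.4807 = -0.3487.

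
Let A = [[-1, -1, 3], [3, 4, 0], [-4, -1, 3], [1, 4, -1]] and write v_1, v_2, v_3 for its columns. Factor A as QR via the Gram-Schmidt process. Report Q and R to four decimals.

Q = [[-0.1925, -0.0529, 0.8047], [0.5774, 0.3965, 0.5106], [-0.7698, 0.5023, 0.1114], [0.1925, 0.7666, -0.2816]], R = [[5.1962, 4.0415, -3.0792], [0.0000, 4.2032, 0.5816], [0.0000, 0.0000, 3.0299]]

q_1 = v_1/‖v_1‖ = (-1, 3, -4, 1)/5.1962 = (-0.1925, 0.5774, -0.7698, 0.1925).
r_{12} = q_1·v_2 = 4.0415.
u_2 = v_2 − 4.0415·q_1 = (-0.2222, 1.6667, 2.1111, 3.2222).
‖u_2‖ = 4.2032, so q_2 = (-0.0529, 0.3965, 0.5023, 0.7666).
r_{13} = q_1·v_3 = -3.0792; r_{23} = q_2·v_3 = 0.5816.
u_3 = v_3 + 3.0792·q_1 − 0.5816·q_2 = (2.4382, 1.5472, 0.3375, -0.8532).
‖u_3‖ = 3.0299, so q_3 = (0.8047, 0.5106, 0.1114, -0.2816).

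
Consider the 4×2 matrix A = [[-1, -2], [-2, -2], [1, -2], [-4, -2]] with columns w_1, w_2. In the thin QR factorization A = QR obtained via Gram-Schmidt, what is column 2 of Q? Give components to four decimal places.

w_1 = (-1, -2, 1, -4); ‖w_1‖ = 4.6904, so q_1 = (-0.2132, -0.4264, 0.2132, -0.8528).
q_1·w_2 = (-0.2132)·(-2) + (-0.4264)·(-2) + 0.2132·(-2) + (-0.8528)·(-2) = 2.5584.
u_2 = w_2 − 2.5584·q_1 = (-1.4545, -0.9091, -2.5455, 0.1818).
‖u_2‖ = 3.0748, so q_2 = (-0.4730, -0.2957, -0.8278, 0.0591).

q_2 = (-0.4730, -0.2957, -0.8278, 0.0591)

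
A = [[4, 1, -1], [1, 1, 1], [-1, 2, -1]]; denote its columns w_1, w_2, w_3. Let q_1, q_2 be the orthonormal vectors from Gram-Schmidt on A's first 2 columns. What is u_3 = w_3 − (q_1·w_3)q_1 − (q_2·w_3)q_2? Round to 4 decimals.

u_3 = (-0.4545, 1.3636, -0.4545)

w_1 = (4, 1, -1); ‖w_1‖ = 4.2426, so q_1 = (0.9428, 0.2357, -0.2357).
q_1·w_2 = 0.9428·1 + 0.2357·1 + (-0.2357)·2 = 0.7071.
u_2 = w_2 − 0.7071·q_1 = (0.3333, 0.8333, 2.1667).
‖u_2‖ = 2.3452, so q_2 = (0.1421, 0.3553, 0.9239).
q_1·w_3 = 0.9428·(-1) + 0.2357·1 + (-0.2357)·(-1) = -0.4714; q_2·w_3 = 0.1421·(-1) + 0.3553·1 + 0.9239·(-1) = -0.7107.
u_3 = w_3 + 0.4714·q_1 + 0.7107·q_2 = (-0.4545, 1.3636, -0.4545).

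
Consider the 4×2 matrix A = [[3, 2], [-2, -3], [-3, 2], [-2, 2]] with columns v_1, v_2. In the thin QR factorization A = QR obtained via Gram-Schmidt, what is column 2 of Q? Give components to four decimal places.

v_1 = (3, -2, -3, -2); ‖v_1‖ = 5.0990, so e_1 = (0.5883, -0.3922, -0.5883, -0.3922).
e_1·v_2 = 0.5883·2 + (-0.3922)·(-3) + (-0.5883)·2 + (-0.3922)·2 = 0.3922.
u_2 = v_2 − 0.3922·e_1 = (1.7692, -2.8462, 2.2308, 2.1538).
‖u_2‖ = 4.5658, so e_2 = (0.3875, -0.6234, 0.4886, 0.4717).

e_2 = (0.3875, -0.6234, 0.4886, 0.4717)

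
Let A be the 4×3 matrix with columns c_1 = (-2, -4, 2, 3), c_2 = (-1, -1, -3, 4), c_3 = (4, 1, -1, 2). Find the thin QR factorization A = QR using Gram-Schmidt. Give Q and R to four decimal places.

c_1 = (-2, -4, 2, 3); ‖c_1‖ = 5.7446, so q_1 = (-0.3482, -0.6963, 0.3482, 0.5222).
q_1·c_2 = (-0.3482)·(-1) + (-0.6963)·(-1) + 0.3482·(-3) + 0.5222·4 = 2.0889.
u_2 = c_2 − 2.0889·q_1 = (-0.2727, 0.4545, -3.7273, 2.9091).
‖u_2‖ = 4.7578, so q_2 = (-0.0573, 0.0955, -0.7834, 0.6114).
q_1·c_3 = (-0.3482)·4 + (-0.6963)·1 + 0.3482·(-1) + 0.5222·2 = -1.3926; q_2·c_3 = (-0.0573)·4 + 0.0955·1 + (-0.7834)·(-1) + 0.6114·2 = 1.8725.
u_3 = c_3 + 1.3926·q_1 − 1.8725·q_2 = (3.6225, -0.1486, 0.9518, 1.5823).
‖u_3‖ = 4.0687, so q_3 = (0.8903, -0.0365, 0.2339, 0.3889).

Q = [[-0.3482, -0.0573, 0.8903], [-0.6963, 0.0955, -0.0365], [0.3482, -0.7834, 0.2339], [0.5222, 0.6114, 0.3889]], R = [[5.7446, 2.0889, -1.3926], [0.0000, 4.7578, 1.8725], [0.0000, 0.0000, 4.0687]]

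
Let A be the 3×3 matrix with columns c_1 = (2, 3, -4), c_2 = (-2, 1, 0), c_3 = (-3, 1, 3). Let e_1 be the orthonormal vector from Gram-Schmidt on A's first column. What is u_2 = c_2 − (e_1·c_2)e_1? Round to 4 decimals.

u_2 = (-1.9310, 1.1034, -0.1379)

c_1 = (2, 3, -4); ‖c_1‖ = 5.3852, so e_1 = (0.3714, 0.5571, -0.7428).
e_1·c_2 = 0.3714·(-2) + 0.5571·1 + (-0.7428)·0 = -0.1857.
u_2 = c_2 + 0.1857·e_1 = (-1.9310, 1.1034, -0.1379).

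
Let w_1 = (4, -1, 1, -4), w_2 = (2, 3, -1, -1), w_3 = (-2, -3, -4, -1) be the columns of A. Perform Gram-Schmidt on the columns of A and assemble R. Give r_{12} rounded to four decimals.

e_1 = w_1/‖w_1‖ = (4, -1, 1, -4)/5.8310 = (0.6860, -0.1715, 0.1715, -0.6860).
r_{12} = e_1·w_2 = 1.3720.

r_{12} = 1.3720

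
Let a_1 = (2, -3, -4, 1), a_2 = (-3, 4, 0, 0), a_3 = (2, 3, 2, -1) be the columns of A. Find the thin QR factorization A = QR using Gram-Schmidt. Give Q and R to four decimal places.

a_1 = (2, -3, -4, 1); ‖a_1‖ = 5.4772, so q_1 = (0.3651, -0.5477, -0.7303, 0.1826).
q_1·a_2 = 0.3651·(-3) + (-0.5477)·4 + (-0.7303)·0 + 0.1826·0 = -3.2863.
u_2 = a_2 + 3.2863·q_1 = (-1.8000, 2.2000, -2.4000, 0.6000).
‖u_2‖ = 3.7683, so q_2 = (-0.4777, 0.5838, -0.6369, 0.1592).
q_1·a_3 = 0.3651·2 + (-0.5477)·3 + (-0.7303)·2 + 0.1826·(-1) = -2.5560; q_2·a_3 = (-0.4777)·2 + 0.5838·3 + (-0.6369)·2 + 0.1592·(-1) = -0.6369.
u_3 = a_3 + 2.5560·q_1 + 0.6369·q_2 = (2.6291, 1.9718, -0.2723, -0.4319).
‖u_3‖ = 3.3258, so q_3 = (0.7905, 0.5929, -0.0819, -0.1299).

Q = [[0.3651, -0.4777, 0.7905], [-0.5477, 0.5838, 0.5929], [-0.7303, -0.6369, -0.0819], [0.1826, 0.1592, -0.1299]], R = [[5.4772, -3.2863, -2.5560], [0.0000, 3.7683, -0.6369], [0.0000, 0.0000, 3.3258]]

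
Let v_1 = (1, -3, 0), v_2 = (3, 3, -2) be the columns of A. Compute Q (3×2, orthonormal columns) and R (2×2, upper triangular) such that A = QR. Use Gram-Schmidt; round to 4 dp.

Q = [[0.3162, 0.8393], [-0.9487, 0.2798], [0.0000, -0.4663]], R = [[3.1623, -1.8974], [0.0000, 4.2895]]

v_1 = (1, -3, 0); ‖v_1‖ = 3.1623, so q_1 = (0.3162, -0.9487, 0.0000).
q_1·v_2 = 0.3162·3 + (-0.9487)·3 + 0.0000·(-2) = -1.8974.
u_2 = v_2 + 1.8974·q_1 = (3.6000, 1.2000, -2.0000).
‖u_2‖ = 4.2895, so q_2 = (0.8393, 0.2798, -0.4663).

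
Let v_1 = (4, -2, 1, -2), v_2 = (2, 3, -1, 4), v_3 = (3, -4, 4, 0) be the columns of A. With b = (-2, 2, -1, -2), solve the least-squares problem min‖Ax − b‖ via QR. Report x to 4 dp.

v_1 = (4, -2, 1, -2); ‖v_1‖ = 5.0000, so q_1 = (0.8000, -0.4000, 0.2000, -0.4000).
q_1·v_2 = 0.8000·2 + (-0.4000)·3 + 0.2000·(-1) + (-0.4000)·4 = -1.4000.
u_2 = v_2 + 1.4000·q_1 = (3.1200, 2.4400, -0.7200, 3.4400).
‖u_2‖ = 5.2953, so q_2 = (0.5892, 0.4608, -0.1360, 0.6496).
q_1·v_3 = 0.8000·3 + (-0.4000)·(-4) + 0.2000·4 + (-0.4000)·0 = 4.8000; q_2·v_3 = 0.5892·3 + 0.4608·(-4) + (-0.1360)·4 + 0.6496·0 = -0.6194.
u_3 = v_3 − 4.8000·q_1 + 0.6194·q_2 = (-0.4750, -1.7946, 2.9558, 2.3224).
‖u_3‖ = 4.1924, so q_3 = (-0.1133, -0.4281, 0.7050, 0.5540).
Qᵀb = (-1.8000, -1.4201, -2.4424).
Back-substitute: x_3 = -2.4424/4.1924 = -0.5826.
x_2 = (-1.4201 + 0.6194·(-0.5826))/5.2953 = -0.3363.
x_1 = (-1.8000 + 1.4000·(-0.3363) − 4.8000·(-0.5826))/5.0000 = 0.1051.

x = (0.1051, -0.3363, -0.5826)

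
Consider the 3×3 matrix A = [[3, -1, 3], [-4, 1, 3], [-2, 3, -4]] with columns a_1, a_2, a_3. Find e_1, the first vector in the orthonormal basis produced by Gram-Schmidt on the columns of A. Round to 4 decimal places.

e_1 = (0.5571, -0.7428, -0.3714)

e_1 = a_1/‖a_1‖ = (3, -4, -2)/5.3852 = (0.5571, -0.7428, -0.3714).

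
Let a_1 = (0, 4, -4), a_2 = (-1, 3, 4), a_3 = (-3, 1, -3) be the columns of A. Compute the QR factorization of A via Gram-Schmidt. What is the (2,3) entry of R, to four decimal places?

a_1 = (0, 4, -4); ‖a_1‖ = 5.6569, so e_1 = (0.0000, 0.7071, -0.7071).
e_1·a_2 = 0.0000·(-1) + 0.7071·3 + (-0.7071)·4 = -0.7071.
u_2 = a_2 + 0.7071·e_1 = (-1.0000, 3.5000, 3.5000).
‖u_2‖ = 5.0498, so e_2 = (-0.1980, 0.6931, 0.6931).
r_{23} = e_2·a_3 = -0.7921.

r_{23} = -0.7921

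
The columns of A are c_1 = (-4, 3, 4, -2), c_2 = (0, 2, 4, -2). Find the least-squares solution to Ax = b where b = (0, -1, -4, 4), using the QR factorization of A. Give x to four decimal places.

c_1 = (-4, 3, 4, -2); ‖c_1‖ = 6.7082, so e_1 = (-0.5963, 0.4472, 0.5963, -0.2981).
e_1·c_2 = (-0.5963)·0 + 0.4472·2 + 0.5963·4 + (-0.2981)·(-2) = 3.8759.
u_2 = c_2 − 3.8759·e_1 = (2.3111, 0.2667, 1.6889, -0.8444).
‖u_2‖ = 2.9963, so e_2 = (0.7713, 0.0890, 0.5637, -0.2818).
Qᵀb = (-4.0249, -3.4710).
Back-substitute: x_2 = -3.4710/2.9963 = -1.1584.
x_1 = (-4.0249 − 3.8759·(-1.1584))/6.7082 = 0.0693.

x = (0.0693, -1.1584)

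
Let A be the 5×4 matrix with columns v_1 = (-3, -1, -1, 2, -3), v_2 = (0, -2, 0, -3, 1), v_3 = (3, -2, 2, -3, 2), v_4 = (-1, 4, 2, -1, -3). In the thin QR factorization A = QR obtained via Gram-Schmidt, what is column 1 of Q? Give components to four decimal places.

e_1 = (-0.6124, -0.2041, -0.2041, 0.4082, -0.6124)

v_1 = (-3, -1, -1, 2, -3); ‖v_1‖ = 4.8990, so e_1 = (-0.6124, -0.2041, -0.2041, 0.4082, -0.6124).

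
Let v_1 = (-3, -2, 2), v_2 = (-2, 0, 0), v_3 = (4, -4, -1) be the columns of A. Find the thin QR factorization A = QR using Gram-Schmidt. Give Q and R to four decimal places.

v_1 = (-3, -2, 2); ‖v_1‖ = 4.1231, so q_1 = (-0.7276, -0.4851, 0.4851).
q_1·v_2 = (-0.7276)·(-2) + (-0.4851)·0 + 0.4851·0 = 1.4552.
u_2 = v_2 − 1.4552·q_1 = (-0.9412, 0.7059, -0.7059).
‖u_2‖ = 1.3720, so q_2 = (-0.6860, 0.5145, -0.5145).
q_1·v_3 = (-0.7276)·4 + (-0.4851)·(-4) + 0.4851·(-1) = -1.4552; q_2·v_3 = (-0.6860)·4 + 0.5145·(-4) + (-0.5145)·(-1) = -4.2875.
u_3 = v_3 + 1.4552·q_1 + 4.2875·q_2 = (0.0000, -2.5000, -2.5000).
‖u_3‖ = 3.5355, so q_3 = (0.0000, -0.7071, -0.7071).

Q = [[-0.7276, -0.6860, 0.0000], [-0.4851, 0.5145, -0.7071], [0.4851, -0.5145, -0.7071]], R = [[4.1231, 1.4552, -1.4552], [0.0000, 1.3720, -4.2875], [0.0000, 0.0000, 3.5355]]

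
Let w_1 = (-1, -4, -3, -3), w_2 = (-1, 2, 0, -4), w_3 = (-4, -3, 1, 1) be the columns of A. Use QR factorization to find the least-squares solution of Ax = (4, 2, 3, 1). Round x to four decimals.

q_1 = w_1/‖w_1‖ = (-1, -4, -3, -3)/5.9161 = (-0.1690, -0.6761, -0.5071, -0.5071).
r_{12} = q_1·w_2 = 0.8452.
u_2 = w_2 − 0.8452·q_1 = (-0.8571, 2.5714, 0.4286, -3.5714).
‖u_2‖ = 4.5040, so q_2 = (-0.1903, 0.5709, 0.0952, -0.7930).
r_{13} = q_1·w_3 = 1.6903; r_{23} = q_2·w_3 = -1.6493.
u_3 = w_3 − 1.6903·q_1 + 1.6493·q_2 = (-4.0282, -0.9155, 2.0141, 0.5493).
‖u_3‖ = 4.6284, so q_3 = (-0.8703, -0.1978, 0.4352, 0.1187).
Qᵀb = (-4.0567, -0.1269, -2.4527).
Back-substitute: x_3 = -2.4527/4.6284 = -0.5299.
x_2 = (-0.1269 + 1.6493·(-0.5299))/4.5040 = -0.2222.
x_1 = (-4.0567 − 0.8452·(-0.2222) − 1.6903·(-0.5299))/5.9161 = -0.5026.

x = (-0.5026, -0.2222, -0.5299)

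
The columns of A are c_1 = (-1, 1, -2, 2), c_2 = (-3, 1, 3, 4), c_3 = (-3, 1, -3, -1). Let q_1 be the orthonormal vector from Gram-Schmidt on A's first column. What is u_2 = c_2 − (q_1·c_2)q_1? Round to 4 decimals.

u_2 = (-2.4000, 0.4000, 4.2000, 2.8000)

c_1 = (-1, 1, -2, 2); ‖c_1‖ = 3.1623, so q_1 = (-0.3162, 0.3162, -0.6325, 0.6325).
q_1·c_2 = (-0.3162)·(-3) + 0.3162·1 + (-0.6325)·3 + 0.6325·4 = 1.8974.
u_2 = c_2 − 1.8974·q_1 = (-2.4000, 0.4000, 4.2000, 2.8000).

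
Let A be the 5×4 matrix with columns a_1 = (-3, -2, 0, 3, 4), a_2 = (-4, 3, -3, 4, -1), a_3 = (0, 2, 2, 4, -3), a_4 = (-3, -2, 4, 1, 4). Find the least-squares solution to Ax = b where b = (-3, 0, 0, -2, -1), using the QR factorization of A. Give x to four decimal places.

x = (-1.0517, 0.7020, -0.5816, 0.8378)

q_1 = a_1/‖a_1‖ = (-3, -2, 0, 3, 4)/6.1644 = (-0.4867, -0.3244, 0.0000, 0.4867, 0.6489).
r_{12} = q_1·a_2 = 2.2711.
u_2 = a_2 − 2.2711·q_1 = (-2.8947, 3.7368, -3.0000, 2.8947, -2.4737).
‖u_2‖ = 6.7707, so q_2 = (-0.4275, 0.5519, -0.4431, 0.4275, -0.3654).
r_{13} = q_1·a_3 = -0.6489; r_{23} = q_2·a_3 = 3.0239.
u_3 = a_3 + 0.6489·q_1 − 3.0239·q_2 = (0.9770, 0.1206, 3.3398, 3.0230, -1.4742).
‖u_3‖ = 4.8410, so q_3 = (0.2018, 0.0249, 0.6899, 0.6245, -0.3045).
r_{14} = q_1·a_4 = 5.1911; r_{24} = q_2·a_4 = -2.6274; r_{34} = q_3·a_4 = 1.5107.
u_4 = a_4 − 5.1911·q_1 + 2.6274·q_2 − 1.5107·q_3 = (-1.9019, 1.0967, 1.7936, -1.3464, 0.1317).
‖u_4‖ = 3.1412, so q_4 = (-0.6055, 0.3491, 0.5710, -0.4286, 0.0419).
Qᵀb = (-0.1622, 0.7929, -1.5499, 2.6318).
Back-substitute: x_4 = 2.6318/3.1412 = 0.8378.
x_3 = (-1.5499 − 1.5107·0.8378)/4.8410 = -0.5816.
x_2 = (0.7929 − 3.0239·(-0.5816) + 2.6274·0.8378)/6.7707 = 0.7020.
x_1 = (-0.1622 − 2.2711·0.7020 + 0.6489·(-0.5816) − 5.1911·0.8378)/6.1644 = -1.0517.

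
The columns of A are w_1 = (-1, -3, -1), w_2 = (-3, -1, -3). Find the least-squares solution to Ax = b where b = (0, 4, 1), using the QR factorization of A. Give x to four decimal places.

x = (-1.4375, 0.3125)

w_1 = (-1, -3, -1); ‖w_1‖ = 3.3166, so q_1 = (-0.3015, -0.9045, -0.3015).
q_1·w_2 = (-0.3015)·(-3) + (-0.9045)·(-1) + (-0.3015)·(-3) = 2.7136.
u_2 = w_2 − 2.7136·q_1 = (-2.1818, 1.4545, -2.1818).
‖u_2‖ = 3.4112, so q_2 = (-0.6396, 0.4264, -0.6396).
Qᵀb = (-3.9196, 1.0660).
Back-substitute: x_2 = 1.0660/3.4112 = 0.3125.
x_1 = (-3.9196 − 2.7136·0.3125)/3.3166 = -1.4375.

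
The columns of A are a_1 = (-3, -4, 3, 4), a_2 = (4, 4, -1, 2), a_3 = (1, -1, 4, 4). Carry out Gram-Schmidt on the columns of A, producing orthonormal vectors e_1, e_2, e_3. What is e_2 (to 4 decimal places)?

a_1 = (-3, -4, 3, 4); ‖a_1‖ = 7.0711, so e_1 = (-0.4243, -0.5657, 0.4243, 0.5657).
e_1·a_2 = (-0.4243)·4 + (-0.5657)·4 + 0.4243·(-1) + 0.5657·2 = -3.2527.
u_2 = a_2 + 3.2527·e_1 = (2.6200, 2.1600, 0.3800, 3.8400).
‖u_2‖ = 5.1400, so e_2 = (0.5097, 0.4202, 0.0739, 0.7471).

e_2 = (0.5097, 0.4202, 0.0739, 0.7471)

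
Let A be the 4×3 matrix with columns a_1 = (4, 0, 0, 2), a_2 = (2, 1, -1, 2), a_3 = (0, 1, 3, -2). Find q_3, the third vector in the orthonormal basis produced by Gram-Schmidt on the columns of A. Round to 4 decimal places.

a_1 = (4, 0, 0, 2); ‖a_1‖ = 4.4721, so q_1 = (0.8944, 0.0000, 0.0000, 0.4472).
q_1·a_2 = 0.8944·2 + 0.0000·1 + 0.0000·(-1) + 0.4472·2 = 2.6833.
u_2 = a_2 − 2.6833·q_1 = (-0.4000, 1.0000, -1.0000, 0.8000).
‖u_2‖ = 1.6733, so q_2 = (-0.2390, 0.5976, -0.5976, 0.4781).
q_1·a_3 = 0.8944·0 + 0.0000·1 + 0.0000·3 + 0.4472·(-2) = -0.8944; q_2·a_3 = (-0.2390)·0 + 0.5976·1 + (-0.5976)·3 + 0.4781·(-2) = -2.1514.
u_3 = a_3 + 0.8944·q_1 + 2.1514·q_2 = (0.2857, 2.2857, 1.7143, -0.5714).
‖u_3‖ = 2.9277, so q_3 = (0.0976, 0.7807, 0.5855, -0.1952).

q_3 = (0.0976, 0.7807, 0.5855, -0.1952)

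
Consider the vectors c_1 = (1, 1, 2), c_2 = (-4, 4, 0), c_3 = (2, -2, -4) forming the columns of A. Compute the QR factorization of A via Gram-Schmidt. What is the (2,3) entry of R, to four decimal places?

r_{23} = -2.8284

c_1 = (1, 1, 2); ‖c_1‖ = 2.4495, so q_1 = (0.4082, 0.4082, 0.8165).
q_1·c_2 = 0.4082·(-4) + 0.4082·4 + 0.8165·0 = 0.0000.
u_2 = c_2 + 0.0000·q_1 = (-4.0000, 4.0000, 0.0000).
‖u_2‖ = 5.6569, so q_2 = (-0.7071, 0.7071, 0.0000).
r_{23} = q_2·c_3 = -2.8284.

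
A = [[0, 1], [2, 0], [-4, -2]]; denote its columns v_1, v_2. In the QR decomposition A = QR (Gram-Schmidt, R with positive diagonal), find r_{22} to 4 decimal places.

v_1 = (0, 2, -4); ‖v_1‖ = 4.4721, so e_1 = (0.0000, 0.4472, -0.8944).
e_1·v_2 = 0.0000·1 + 0.4472·0 + (-0.8944)·(-2) = 1.7889.
u_2 = v_2 − 1.7889·e_1 = (1.0000, -0.8000, -0.4000).
r_{22} = ‖u_2‖ = 1.3416.

r_{22} = 1.3416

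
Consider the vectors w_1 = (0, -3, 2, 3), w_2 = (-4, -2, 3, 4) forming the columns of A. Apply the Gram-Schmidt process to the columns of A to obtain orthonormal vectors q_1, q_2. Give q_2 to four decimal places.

q_2 = (-0.9221, 0.2934, 0.1886, 0.1677)

w_1 = (0, -3, 2, 3); ‖w_1‖ = 4.6904, so q_1 = (0.0000, -0.6396, 0.4264, 0.6396).
q_1·w_2 = 0.0000·(-4) + (-0.6396)·(-2) + 0.4264·3 + 0.6396·4 = 5.1168.
u_2 = w_2 − 5.1168·q_1 = (-4.0000, 1.2727, 0.8182, 0.7273).
‖u_2‖ = 4.3380, so q_2 = (-0.9221, 0.2934, 0.1886, 0.1677).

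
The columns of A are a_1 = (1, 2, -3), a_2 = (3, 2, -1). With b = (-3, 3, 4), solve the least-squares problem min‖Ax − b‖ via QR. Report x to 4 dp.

q_1 = a_1/‖a_1‖ = (1, 2, -3)/3.7417 = (0.2673, 0.5345, -0.8018).
r_{12} = q_1·a_2 = 2.6726.
u_2 = a_2 − 2.6726·q_1 = (2.2857, 0.5714, 1.1429).
‖u_2‖ = 2.6186, so q_2 = (0.8729, 0.2182, 0.4364).
Qᵀb = (-2.4054, -0.2182).
Back-substitute: x_2 = -0.2182/2.6186 = -0.0833.
x_1 = (-2.4054 − 2.6726·(-0.0833))/3.7417 = -0.5833.

x = (-0.5833, -0.0833)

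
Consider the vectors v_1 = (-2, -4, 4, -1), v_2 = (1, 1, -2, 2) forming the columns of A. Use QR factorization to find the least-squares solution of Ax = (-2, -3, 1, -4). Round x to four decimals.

v_1 = (-2, -4, 4, -1); ‖v_1‖ = 6.0828, so e_1 = (-0.3288, -0.6576, 0.6576, -0.1644).
e_1·v_2 = (-0.3288)·1 + (-0.6576)·1 + 0.6576·(-2) + (-0.1644)·2 = -2.6304.
u_2 = v_2 + 2.6304·e_1 = (0.1351, -0.7297, -0.2703, 1.5676).
‖u_2‖ = 1.7553, so e_2 = (0.0770, -0.4157, -0.1540, 0.8930).
Qᵀb = (3.9456, -2.6330).
Back-substitute: x_2 = -2.6330/1.7553 = -1.5000.
x_1 = (3.9456 + 2.6304·(-1.5000))/6.0828 = 0.0000.

x = (0.0000, -1.5000)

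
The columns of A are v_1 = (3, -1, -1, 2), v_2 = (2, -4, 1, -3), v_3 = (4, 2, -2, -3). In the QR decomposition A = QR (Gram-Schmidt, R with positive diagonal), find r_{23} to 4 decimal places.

e_1 = v_1/‖v_1‖ = (3, -1, -1, 2)/3.8730 = (0.7746, -0.2582, -0.2582, 0.5164).
r_{12} = e_1·v_2 = 0.7746.
u_2 = v_2 − 0.7746·e_1 = (1.4000, -3.8000, 1.2000, -3.4000).
‖u_2‖ = 5.4222, so e_2 = (0.2582, -0.7008, 0.2213, -0.6271).
r_{23} = e_2·v_3 = 1.0697.

r_{23} = 1.0697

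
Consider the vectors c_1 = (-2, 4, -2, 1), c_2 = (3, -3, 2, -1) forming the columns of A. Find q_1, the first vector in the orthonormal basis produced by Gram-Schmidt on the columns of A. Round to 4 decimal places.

q_1 = (-0.4000, 0.8000, -0.4000, 0.2000)

c_1 = (-2, 4, -2, 1); ‖c_1‖ = 5.0000, so q_1 = (-0.4000, 0.8000, -0.4000, 0.2000).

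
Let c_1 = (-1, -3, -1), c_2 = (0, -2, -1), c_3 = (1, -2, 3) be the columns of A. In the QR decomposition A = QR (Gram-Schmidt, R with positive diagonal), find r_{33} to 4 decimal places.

c_1 = (-1, -3, -1); ‖c_1‖ = 3.3166, so q_1 = (-0.3015, -0.9045, -0.3015).
q_1·c_2 = (-0.3015)·0 + (-0.9045)·(-2) + (-0.3015)·(-1) = 2.1106.
u_2 = c_2 − 2.1106·q_1 = (0.6364, -0.0909, -0.3636).
‖u_2‖ = 0.7385, so q_2 = (0.8616, -0.1231, -0.4924).
q_1·c_3 = (-0.3015)·1 + (-0.9045)·(-2) + (-0.3015)·3 = 0.6030; q_2·c_3 = 0.8616·1 + (-0.1231)·(-2) + (-0.4924)·3 = -0.3693.
u_3 = c_3 − 0.6030·q_1 + 0.3693·q_2 = (1.5000, -1.5000, 3.0000).
r_{33} = ‖u_3‖ = 3.6742.

r_{33} = 3.6742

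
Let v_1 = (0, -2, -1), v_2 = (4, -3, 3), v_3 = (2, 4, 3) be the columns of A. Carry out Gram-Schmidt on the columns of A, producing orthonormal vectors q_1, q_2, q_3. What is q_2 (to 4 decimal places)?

v_1 = (0, -2, -1); ‖v_1‖ = 2.2361, so q_1 = (0.0000, -0.8944, -0.4472).
q_1·v_2 = 0.0000·4 + (-0.8944)·(-3) + (-0.4472)·3 = 1.3416.
u_2 = v_2 − 1.3416·q_1 = (4.0000, -1.8000, 3.6000).
‖u_2‖ = 5.6745, so q_2 = (0.7049, -0.3172, 0.6344).

q_2 = (0.7049, -0.3172, 0.6344)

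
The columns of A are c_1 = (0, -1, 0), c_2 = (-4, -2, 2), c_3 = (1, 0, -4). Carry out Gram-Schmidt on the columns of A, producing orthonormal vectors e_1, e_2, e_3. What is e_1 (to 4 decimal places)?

e_1 = (0.0000, -1.0000, 0.0000)

c_1 = (0, -1, 0); ‖c_1‖ = 1.0000, so e_1 = (0.0000, -1.0000, 0.0000).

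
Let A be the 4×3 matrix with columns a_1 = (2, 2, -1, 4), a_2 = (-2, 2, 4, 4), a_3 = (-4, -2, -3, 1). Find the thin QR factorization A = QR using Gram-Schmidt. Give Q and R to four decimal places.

e_1 = a_1/‖a_1‖ = (2, 2, -1, 4)/5.0000 = (0.4000, 0.4000, -0.2000, 0.8000).
r_{12} = e_1·a_2 = 2.4000.
u_2 = a_2 − 2.4000·e_1 = (-2.9600, 1.0400, 4.4800, 2.0800).
‖u_2‖ = 5.8515, so e_2 = (-0.5059, 0.1777, 0.7656, 0.3555).
r_{13} = e_1·a_3 = -1.0000; r_{23} = e_2·a_3 = -0.2734.
u_3 = a_3 + 1.0000·e_1 + 0.2734·e_2 = (-3.7383, -1.5514, -2.9907, 1.8972).
‖u_3‖ = 5.3782, so e_3 = (-0.6951, -0.2885, -0.5561, 0.3528).

Q = [[0.4000, -0.5059, -0.6951], [0.4000, 0.1777, -0.2885], [-0.2000, 0.7656, -0.5561], [0.8000, 0.3555, 0.3528]], R = [[5.0000, 2.4000, -1.0000], [0.0000, 5.8515, -0.2734], [0.0000, 0.0000, 5.3782]]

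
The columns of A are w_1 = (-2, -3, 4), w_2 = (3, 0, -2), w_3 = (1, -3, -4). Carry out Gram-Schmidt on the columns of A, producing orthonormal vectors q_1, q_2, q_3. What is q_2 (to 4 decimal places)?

w_1 = (-2, -3, 4); ‖w_1‖ = 5.3852, so q_1 = (-0.3714, -0.5571, 0.7428).
q_1·w_2 = (-0.3714)·3 + (-0.5571)·0 + 0.7428·(-2) = -2.5997.
u_2 = w_2 + 2.5997·q_1 = (2.0345, -1.4483, -0.0690).
‖u_2‖ = 2.4983, so q_2 = (0.8144, -0.5797, -0.0276).

q_2 = (0.8144, -0.5797, -0.0276)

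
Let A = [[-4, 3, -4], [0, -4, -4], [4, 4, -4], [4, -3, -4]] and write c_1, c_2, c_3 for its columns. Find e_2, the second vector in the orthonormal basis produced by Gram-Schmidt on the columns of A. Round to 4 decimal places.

e_2 = (0.3345, -0.5734, 0.6689, -0.3345)

c_1 = (-4, 0, 4, 4); ‖c_1‖ = 6.9282, so e_1 = (-0.5774, 0.0000, 0.5774, 0.5774).
e_1·c_2 = (-0.5774)·3 + 0.0000·(-4) + 0.5774·4 + 0.5774·(-3) = -1.1547.
u_2 = c_2 + 1.1547·e_1 = (2.3333, -4.0000, 4.6667, -2.3333).
‖u_2‖ = 6.9761, so e_2 = (0.3345, -0.5734, 0.6689, -0.3345).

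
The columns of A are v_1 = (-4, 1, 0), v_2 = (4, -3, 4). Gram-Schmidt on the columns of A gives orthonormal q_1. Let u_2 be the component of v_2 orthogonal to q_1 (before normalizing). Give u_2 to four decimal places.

u_2 = (-0.4706, -1.8824, 4.0000)

q_1 = v_1/‖v_1‖ = (-4, 1, 0)/4.1231 = (-0.9701, 0.2425, 0.0000).
r_{12} = q_1·v_2 = -4.6082.
u_2 = v_2 + 4.6082·q_1 = (-0.4706, -1.8824, 4.0000).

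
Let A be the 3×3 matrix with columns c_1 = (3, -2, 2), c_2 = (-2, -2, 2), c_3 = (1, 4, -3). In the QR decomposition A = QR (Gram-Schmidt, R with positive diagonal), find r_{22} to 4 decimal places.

r_{22} = 3.4300

c_1 = (3, -2, 2); ‖c_1‖ = 4.1231, so q_1 = (0.7276, -0.4851, 0.4851).
q_1·c_2 = 0.7276·(-2) + (-0.4851)·(-2) + 0.4851·2 = 0.4851.
u_2 = c_2 − 0.4851·q_1 = (-2.3529, -1.7647, 1.7647).
r_{22} = ‖u_2‖ = 3.4300.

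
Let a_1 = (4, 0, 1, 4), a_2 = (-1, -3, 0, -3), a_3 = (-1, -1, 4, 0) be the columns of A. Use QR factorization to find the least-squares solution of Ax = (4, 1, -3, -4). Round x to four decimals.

x = (0.2520, 0.7073, -1.1016)

a_1 = (4, 0, 1, 4); ‖a_1‖ = 5.7446, so e_1 = (0.6963, 0.0000, 0.1741, 0.6963).
e_1·a_2 = 0.6963·(-1) + 0.0000·(-3) + 0.1741·0 + 0.6963·(-3) = -2.7852.
u_2 = a_2 + 2.7852·e_1 = (0.9394, -3.0000, 0.4848, -1.0606).
‖u_2‖ = 3.3530, so e_2 = (0.2802, -0.8947, 0.1446, -0.3163).
e_1·a_3 = 0.6963·(-1) + 0.0000·(-1) + 0.1741·4 + 0.6963·0 = 0.0000; e_2·a_3 = 0.2802·(-1) + (-0.8947)·(-1) + 0.1446·4 + (-0.3163)·0 = 1.1930.
u_3 = a_3 + 0.0000·e_1 − 1.1930·e_2 = (-1.3342, 0.0674, 3.8275, 0.3774).
‖u_3‖ = 4.0715, so e_3 = (-0.3277, 0.0166, 0.9401, 0.0927).
Qᵀb = (-0.5222, 1.0574, -4.4852).
Back-substitute: x_3 = -4.4852/4.0715 = -1.1016.
x_2 = (1.0574 − 1.1930·(-1.1016))/3.3530 = 0.7073.
x_1 = (-0.5222 + 2.7852·0.7073 + 0.0000·(-1.1016))/5.7446 = 0.2520.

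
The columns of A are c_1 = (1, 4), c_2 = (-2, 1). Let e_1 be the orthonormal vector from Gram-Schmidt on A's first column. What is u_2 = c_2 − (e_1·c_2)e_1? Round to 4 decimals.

c_1 = (1, 4); ‖c_1‖ = 4.1231, so e_1 = (0.2425, 0.9701).
e_1·c_2 = 0.2425·(-2) + 0.9701·1 = 0.4851.
u_2 = c_2 − 0.4851·e_1 = (-2.1176, 0.5294).

u_2 = (-2.1176, 0.5294)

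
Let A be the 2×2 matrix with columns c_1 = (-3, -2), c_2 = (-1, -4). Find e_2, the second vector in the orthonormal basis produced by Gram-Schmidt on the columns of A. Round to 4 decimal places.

c_1 = (-3, -2); ‖c_1‖ = 3.6056, so e_1 = (-0.8321, -0.5547).
e_1·c_2 = (-0.8321)·(-1) + (-0.5547)·(-4) = 3.0509.
u_2 = c_2 − 3.0509·e_1 = (1.5385, -2.3077).
‖u_2‖ = 2.7735, so e_2 = (0.5547, -0.8321).

e_2 = (0.5547, -0.8321)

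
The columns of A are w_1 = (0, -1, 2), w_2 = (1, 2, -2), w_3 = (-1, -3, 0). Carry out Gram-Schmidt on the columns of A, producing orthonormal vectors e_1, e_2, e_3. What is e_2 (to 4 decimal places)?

w_1 = (0, -1, 2); ‖w_1‖ = 2.2361, so e_1 = (0.0000, -0.4472, 0.8944).
e_1·w_2 = 0.0000·1 + (-0.4472)·2 + 0.8944·(-2) = -2.6833.
u_2 = w_2 + 2.6833·e_1 = (1.0000, 0.8000, 0.4000).
‖u_2‖ = 1.3416, so e_2 = (0.7454, 0.5963, 0.2981).

e_2 = (0.7454, 0.5963, 0.2981)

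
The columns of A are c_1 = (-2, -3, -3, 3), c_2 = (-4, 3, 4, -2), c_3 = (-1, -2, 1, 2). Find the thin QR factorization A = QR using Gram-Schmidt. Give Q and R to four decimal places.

c_1 = (-2, -3, -3, 3); ‖c_1‖ = 5.5678, so q_1 = (-0.3592, -0.5388, -0.5388, 0.5388).
q_1·c_2 = (-0.3592)·(-4) + (-0.5388)·3 + (-0.5388)·4 + 0.5388·(-2) = -3.4125.
u_2 = c_2 + 3.4125·q_1 = (-5.2258, 1.1613, 2.1613, -0.1613).
‖u_2‖ = 5.7754, so q_2 = (-0.9048, 0.2011, 0.3742, -0.0279).
q_1·c_3 = (-0.3592)·(-1) + (-0.5388)·(-2) + (-0.5388)·1 + 0.5388·2 = 1.9757; q_2·c_3 = (-0.9048)·(-1) + 0.2011·(-2) + 0.3742·1 + (-0.0279)·2 = 0.8211.
u_3 = c_3 − 1.9757·q_1 − 0.8211·q_2 = (0.4526, -1.1006, 1.7573, 0.9584).
‖u_3‖ = 2.3287, so q_3 = (0.1944, -0.4726, 0.7546, 0.4116).

Q = [[-0.3592, -0.9048, 0.1944], [-0.5388, 0.2011, -0.4726], [-0.5388, 0.3742, 0.7546], [0.5388, -0.0279, 0.4116]], R = [[5.5678, -3.4125, 1.9757], [0.0000, 5.7754, 0.8211], [0.0000, 0.0000, 2.3287]]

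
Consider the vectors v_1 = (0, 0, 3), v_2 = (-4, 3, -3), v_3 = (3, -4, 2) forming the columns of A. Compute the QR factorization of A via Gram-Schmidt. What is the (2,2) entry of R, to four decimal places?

v_1 = (0, 0, 3); ‖v_1‖ = 3.0000, so e_1 = (0.0000, 0.0000, 1.0000).
e_1·v_2 = 0.0000·(-4) + 0.0000·3 + 1.0000·(-3) = -3.0000.
u_2 = v_2 + 3.0000·e_1 = (-4.0000, 3.0000, 0.0000).
r_{22} = ‖u_2‖ = 5.0000.

r_{22} = 5.0000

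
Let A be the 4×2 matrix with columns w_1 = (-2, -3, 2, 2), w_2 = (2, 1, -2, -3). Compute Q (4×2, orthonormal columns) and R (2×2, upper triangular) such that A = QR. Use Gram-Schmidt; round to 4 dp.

w_1 = (-2, -3, 2, 2); ‖w_1‖ = 4.5826, so e_1 = (-0.4364, -0.6547, 0.4364, 0.4364).
e_1·w_2 = (-0.4364)·2 + (-0.6547)·1 + 0.4364·(-2) + 0.4364·(-3) = -3.7097.
u_2 = w_2 + 3.7097·e_1 = (0.3810, -1.4286, -0.3810, -1.3810).
‖u_2‖ = 2.0587, so e_2 = (0.1850, -0.6939, -0.1850, -0.6708).

Q = [[-0.4364, 0.1850], [-0.6547, -0.6939], [0.4364, -0.1850], [0.4364, -0.6708]], R = [[4.5826, -3.7097], [0.0000, 2.0587]]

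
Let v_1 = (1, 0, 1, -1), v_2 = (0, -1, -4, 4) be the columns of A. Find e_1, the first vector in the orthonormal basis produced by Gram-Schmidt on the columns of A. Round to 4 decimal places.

v_1 = (1, 0, 1, -1); ‖v_1‖ = 1.7321, so e_1 = (0.5774, 0.0000, 0.5774, -0.5774).

e_1 = (0.5774, 0.0000, 0.5774, -0.5774)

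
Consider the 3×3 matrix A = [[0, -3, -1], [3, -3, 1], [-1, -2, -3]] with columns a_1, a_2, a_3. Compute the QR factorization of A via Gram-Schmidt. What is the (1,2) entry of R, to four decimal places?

r_{12} = -2.2136

a_1 = (0, 3, -1); ‖a_1‖ = 3.1623, so e_1 = (0.0000, 0.9487, -0.3162).
r_{12} = e_1·a_2 = -2.2136.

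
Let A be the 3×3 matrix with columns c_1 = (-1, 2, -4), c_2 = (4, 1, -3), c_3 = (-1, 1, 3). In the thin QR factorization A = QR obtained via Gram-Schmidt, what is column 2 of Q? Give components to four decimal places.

q_2 = (0.9713, 0.0103, -0.2377)

c_1 = (-1, 2, -4); ‖c_1‖ = 4.5826, so q_1 = (-0.2182, 0.4364, -0.8729).
q_1·c_2 = (-0.2182)·4 + 0.4364·1 + (-0.8729)·(-3) = 2.1822.
u_2 = c_2 − 2.1822·q_1 = (4.4762, 0.0476, -1.0952).
‖u_2‖ = 4.6085, so q_2 = (0.9713, 0.0103, -0.2377).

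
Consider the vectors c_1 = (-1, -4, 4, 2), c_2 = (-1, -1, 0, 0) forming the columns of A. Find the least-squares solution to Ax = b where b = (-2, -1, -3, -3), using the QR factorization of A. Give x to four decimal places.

x = (-0.7959, 3.4898)

c_1 = (-1, -4, 4, 2); ‖c_1‖ = 6.0828, so e_1 = (-0.1644, -0.6576, 0.6576, 0.3288).
e_1·c_2 = (-0.1644)·(-1) + (-0.6576)·(-1) + 0.6576·0 + 0.3288·0 = 0.8220.
u_2 = c_2 − 0.8220·e_1 = (-0.8649, -0.4595, -0.5405, -0.2703).
‖u_2‖ = 1.1508, so e_2 = (-0.7515, -0.3993, -0.4697, -0.2349).
Qᵀb = (-1.9728, 4.0160).
Back-substitute: x_2 = 4.0160/1.1508 = 3.4898.
x_1 = (-1.9728 − 0.8220·3.4898)/6.0828 = -0.7959.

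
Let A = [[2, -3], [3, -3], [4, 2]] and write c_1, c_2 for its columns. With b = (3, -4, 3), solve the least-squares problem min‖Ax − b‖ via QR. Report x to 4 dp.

c_1 = (2, 3, 4); ‖c_1‖ = 5.3852, so e_1 = (0.3714, 0.5571, 0.7428).
e_1·c_2 = 0.3714·(-3) + 0.5571·(-3) + 0.7428·2 = -1.2999.
u_2 = c_2 + 1.2999·e_1 = (-2.5172, -2.2759, 2.9655).
‖u_2‖ = 4.5067, so e_2 = (-0.5586, -0.5050, 0.6580).
Qᵀb = (1.1142, 2.3184).
Back-substitute: x_2 = 2.3184/4.5067 = 0.5144.
x_1 = (1.1142 + 1.2999·0.5144)/5.3852 = 0.3311.

x = (0.3311, 0.5144)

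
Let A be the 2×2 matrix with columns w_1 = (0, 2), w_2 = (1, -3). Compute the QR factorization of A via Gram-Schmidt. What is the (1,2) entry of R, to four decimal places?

w_1 = (0, 2); ‖w_1‖ = 2.0000, so q_1 = (0.0000, 1.0000).
r_{12} = q_1·w_2 = -3.0000.

r_{12} = -3.0000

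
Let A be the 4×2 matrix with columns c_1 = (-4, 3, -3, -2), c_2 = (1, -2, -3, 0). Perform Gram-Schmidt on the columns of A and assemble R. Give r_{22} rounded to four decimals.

e_1 = c_1/‖c_1‖ = (-4, 3, -3, -2)/6.1644 = (-0.6489, 0.4867, -0.4867, -0.3244).
r_{12} = e_1·c_2 = -0.1622.
u_2 = c_2 + 0.1622·e_1 = (0.8947, -1.9211, -3.0789, -0.0526).
r_{22} = ‖u_2‖ = 3.7381.

r_{22} = 3.7381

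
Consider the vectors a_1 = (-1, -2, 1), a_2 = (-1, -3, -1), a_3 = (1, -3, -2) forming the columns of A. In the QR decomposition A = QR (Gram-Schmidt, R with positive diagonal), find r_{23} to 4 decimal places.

r_{23} = 3.1305

a_1 = (-1, -2, 1); ‖a_1‖ = 2.4495, so q_1 = (-0.4082, -0.8165, 0.4082).
q_1·a_2 = (-0.4082)·(-1) + (-0.8165)·(-3) + 0.4082·(-1) = 2.4495.
u_2 = a_2 − 2.4495·q_1 = (0.0000, -1.0000, -2.0000).
‖u_2‖ = 2.2361, so q_2 = (0.0000, -0.4472, -0.8944).
r_{23} = q_2·a_3 = 3.1305.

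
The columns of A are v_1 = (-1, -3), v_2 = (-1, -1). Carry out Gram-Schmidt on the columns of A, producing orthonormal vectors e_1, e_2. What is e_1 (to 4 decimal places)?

v_1 = (-1, -3); ‖v_1‖ = 3.1623, so e_1 = (-0.3162, -0.9487).

e_1 = (-0.3162, -0.9487)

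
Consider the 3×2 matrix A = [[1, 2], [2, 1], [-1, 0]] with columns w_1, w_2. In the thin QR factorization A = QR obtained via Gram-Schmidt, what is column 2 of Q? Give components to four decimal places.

q_2 = (0.8729, -0.2182, 0.4364)

q_1 = w_1/‖w_1‖ = (1, 2, -1)/2.4495 = (0.4082, 0.8165, -0.4082).
r_{12} = q_1·w_2 = 1.6330.
u_2 = w_2 − 1.6330·q_1 = (1.3333, -0.3333, 0.6667).
‖u_2‖ = 1.5275, so q_2 = (0.8729, -0.2182, 0.4364).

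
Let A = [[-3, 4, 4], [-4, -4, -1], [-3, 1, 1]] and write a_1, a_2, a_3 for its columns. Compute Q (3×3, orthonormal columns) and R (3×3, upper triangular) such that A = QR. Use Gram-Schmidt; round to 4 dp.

Q = [[-0.5145, 0.7120, 0.4779], [-0.6860, -0.6761, 0.2688], [-0.5145, 0.1895, -0.8363]], R = [[5.8310, 0.1715, -1.8865], [0.0000, 5.7420, 3.7136], [0.0000, 0.0000, 0.8064]]

a_1 = (-3, -4, -3); ‖a_1‖ = 5.8310, so q_1 = (-0.5145, -0.6860, -0.5145).
q_1·a_2 = (-0.5145)·4 + (-0.6860)·(-4) + (-0.5145)·1 = 0.1715.
u_2 = a_2 − 0.1715·q_1 = (4.0882, -3.8824, 1.0882).
‖u_2‖ = 5.7420, so q_2 = (0.7120, -0.6761, 0.1895).
q_1·a_3 = (-0.5145)·4 + (-0.6860)·(-1) + (-0.5145)·1 = -1.8865; q_2·a_3 = 0.7120·4 + (-0.6761)·(-1) + 0.1895·1 = 3.7136.
u_3 = a_3 + 1.8865·q_1 − 3.7136·q_2 = (0.3854, 0.2168, -0.6744).
‖u_3‖ = 0.8064, so q_3 = (0.4779, 0.2688, -0.8363).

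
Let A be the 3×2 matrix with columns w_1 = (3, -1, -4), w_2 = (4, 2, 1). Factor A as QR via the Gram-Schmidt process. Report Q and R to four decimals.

Q = [[0.5883, 0.7468], [-0.1961, 0.5037], [-0.7845, 0.4342]], R = [[5.0990, 1.1767], [0.0000, 4.4289]]

w_1 = (3, -1, -4); ‖w_1‖ = 5.0990, so q_1 = (0.5883, -0.1961, -0.7845).
q_1·w_2 = 0.5883·4 + (-0.1961)·2 + (-0.7845)·1 = 1.1767.
u_2 = w_2 − 1.1767·q_1 = (3.3077, 2.2308, 1.9231).
‖u_2‖ = 4.4289, so q_2 = (0.7468, 0.5037, 0.4342).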